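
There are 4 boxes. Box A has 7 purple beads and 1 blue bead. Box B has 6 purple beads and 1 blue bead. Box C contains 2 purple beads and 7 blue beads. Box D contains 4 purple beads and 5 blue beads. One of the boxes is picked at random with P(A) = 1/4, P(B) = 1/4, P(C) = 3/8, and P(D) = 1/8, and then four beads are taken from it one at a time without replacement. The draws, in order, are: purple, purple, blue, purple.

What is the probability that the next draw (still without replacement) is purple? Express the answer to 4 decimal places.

Compute the likelihood of the observed sequence for each case: P(data | box A) = (7/8)(6/7)(1/6)(5/5) = 0.125; P(data | box B) = (6/7)(5/6)(1/5)(4/4) = 0.14286; P(data | box C) = (2/9)(1/8)(7/7)(0/6) = 0; P(data | box D) = (4/9)(3/8)(5/7)(2/6) = 0.039683.
The prior-weighted likelihoods are 1/4 · 0.125 = 0.03125, 1/4 · 0.14286 = 0.035714, 3/8 · 0 = 0, 1/8 · 0.039683 = 0.0049603; these sum to 0.071925.
Normalising, the posterior is P(box A | data) = 0.43448, P(box B | data) = 0.49655, P(box C | data) = 0, P(box D | data) = 0.068966.
The predictive probability is P(purple next | data) = (1)(0.43448) + (1)(0.49655) + (1/5)(0.068966) = 0.94483.

0.9448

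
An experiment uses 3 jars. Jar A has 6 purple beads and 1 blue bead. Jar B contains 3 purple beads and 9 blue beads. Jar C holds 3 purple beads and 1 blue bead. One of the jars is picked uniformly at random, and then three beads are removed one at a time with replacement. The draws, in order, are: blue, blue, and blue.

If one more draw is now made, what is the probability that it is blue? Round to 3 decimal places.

0.728

The likelihood of the observed sequence under each hypothesis: P(data | jar A) = (1/7)(1/7)(1/7) = 0.0029155; P(data | jar B) = (9/12)(9/12)(9/12) = 0.42188; P(data | jar C) = (1/4)(1/4)(1/4) = 0.015625.
The prior-weighted likelihoods are 1/3 · 0.0029155 = 0.00097182, 1/3 · 0.42188 = 0.14062, 1/3 · 0.015625 = 0.0052083; these sum to 0.14681.
The posterior is then P(jar A | data) = 0.0066198, P(jar B | data) = 0.9579, P(jar C | data) = 0.035478.
The predictive probability is P(blue next | data) = (1/7)(0.0066198) + (3/4)(0.9579) + (1/4)(0.035478) = 0.72824.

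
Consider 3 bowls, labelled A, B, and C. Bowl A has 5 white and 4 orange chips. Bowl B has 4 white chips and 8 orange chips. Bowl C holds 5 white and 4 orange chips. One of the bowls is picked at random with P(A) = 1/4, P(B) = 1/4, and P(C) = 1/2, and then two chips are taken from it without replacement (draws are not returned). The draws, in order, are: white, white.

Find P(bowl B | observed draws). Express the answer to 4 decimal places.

Under each hypothesis, the probability of the observed sequence is: P(data | bowl A) = (5/9)(4/8) = 5/18; P(data | bowl B) = (4/12)(3/11) = 1/11; P(data | bowl C) = (5/9)(4/8) = 5/18.
The prior-weighted likelihoods are 1/4 · 5/18 = 5/72, 1/4 · 1/11 = 1/44, 1/2 · 5/18 = 5/36; summing to 61/264.
By Bayes' rule, P(bowl B | data) = (1/44) / (61/264) = 6/61.

0.0984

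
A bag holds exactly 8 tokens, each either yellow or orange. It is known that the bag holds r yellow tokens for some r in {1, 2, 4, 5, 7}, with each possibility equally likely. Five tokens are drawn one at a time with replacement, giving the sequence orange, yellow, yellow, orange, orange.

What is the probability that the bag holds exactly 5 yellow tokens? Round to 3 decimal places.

0.228

The likelihood of the observed sequence under each hypothesis: P(data | r = 1) = (7/8)(1/8)(1/8)(7/8)(7/8) = 0.010468; P(data | r = 2) = (6/8)(2/8)(2/8)(6/8)(6/8) = 0.026367; P(data | r = 4) = (4/8)(4/8)(4/8)(4/8)(4/8) = 0.03125; P(data | r = 5) = (3/8)(5/8)(5/8)(3/8)(3/8) = 0.020599; P(data | r = 7) = (1/8)(7/8)(7/8)(1/8)(1/8) = 0.0014954.
Weighting by the prior gives 1/5 · 0.010468 = 0.0020935, 1/5 · 0.026367 = 0.0052734, 1/5 · 0.03125 = 0.00625, 1/5 · 0.020599 = 0.0041199, 1/5 · 0.0014954 = 0.00029907; with total 0.018036.
By Bayes' rule, P(r = 5 | data) = (0.0041199) / (0.018036) = 0.22843.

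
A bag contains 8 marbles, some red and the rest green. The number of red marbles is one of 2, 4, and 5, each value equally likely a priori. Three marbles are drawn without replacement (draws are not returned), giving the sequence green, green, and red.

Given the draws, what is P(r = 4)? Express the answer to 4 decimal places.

For each hypothesis, P(data | H) works out to: P(data | r = 2) = (6/8)(5/7)(2/6) = 5/28; P(data | r = 4) = (4/8)(3/7)(4/6) = 1/7; P(data | r = 5) = (3/8)(2/7)(5/6) = 5/56.
Multiplying each by its prior: 1/3 · 5/28 = 5/84, 1/3 · 1/7 = 1/21, 1/3 · 5/56 = 5/168; summing to 23/168.
By Bayes' rule, P(r = 4 | data) = (1/21) / (23/168) = 8/23.

0.3478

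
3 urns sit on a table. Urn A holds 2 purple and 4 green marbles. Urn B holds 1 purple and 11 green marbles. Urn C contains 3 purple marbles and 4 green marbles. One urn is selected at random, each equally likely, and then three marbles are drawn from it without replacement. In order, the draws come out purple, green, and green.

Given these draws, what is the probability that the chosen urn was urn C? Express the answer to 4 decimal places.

0.3770

The likelihood of the observed sequence under each hypothesis: P(data | urn A) = (2/6)(4/5)(3/4) = 0.2; P(data | urn B) = (1/12)(11/11)(10/10) = 0.083333; P(data | urn C) = (3/7)(4/6)(3/5) = 0.17143.
Weighting by the prior gives 1/3 · 0.2 = 0.066667, 1/3 · 0.083333 = 0.027778, 1/3 · 0.17143 = 0.057143; with total 0.15159.
Therefore the posterior P(urn C | data) = (0.057143) / (0.15159) = 0.37696.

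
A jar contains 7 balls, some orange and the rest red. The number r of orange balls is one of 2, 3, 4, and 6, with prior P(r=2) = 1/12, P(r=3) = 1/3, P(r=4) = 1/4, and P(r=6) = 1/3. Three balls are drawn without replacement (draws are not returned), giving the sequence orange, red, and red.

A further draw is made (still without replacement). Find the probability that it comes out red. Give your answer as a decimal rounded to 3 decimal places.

0.469

For each hypothesis, P(data | H) works out to: P(data | r = 2) = (2/7)(5/6)(4/5) = 4/21; P(data | r = 3) = (3/7)(4/6)(3/5) = 6/35; P(data | r = 4) = (4/7)(3/6)(2/5) = 4/35; P(data | r = 6) = (6/7)(1/6)(0/5) = 0.
Weighting by the prior gives 1/12 · 4/21 = 1/63, 1/3 · 6/35 = 2/35, 1/4 · 4/35 = 1/35, 1/3 · 0 = 0; with total 32/315.
Normalising, the posterior is P(r = 2 | data) = 5/32, P(r = 3 | data) = 9/16, P(r = 4 | data) = 9/32, P(r = 6 | data) = 0.
The predictive probability is P(red next | data) = (3/4)(5/32) + (1/2)(9/16) + (1/4)(9/32) = 15/32.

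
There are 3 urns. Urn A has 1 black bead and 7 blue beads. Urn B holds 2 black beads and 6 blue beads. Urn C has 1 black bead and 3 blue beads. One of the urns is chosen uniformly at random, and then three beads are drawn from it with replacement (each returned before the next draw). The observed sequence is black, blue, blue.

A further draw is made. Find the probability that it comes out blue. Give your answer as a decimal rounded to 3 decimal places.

For each hypothesis, P(data | H) works out to: P(data | urn A) = (1/8)(7/8)(7/8) = 0.095703; P(data | urn B) = (2/8)(6/8)(6/8) = 0.14062; P(data | urn C) = (1/4)(3/4)(3/4) = 0.14062.
Weighting by the prior gives 1/3 · 0.095703 = 0.031901, 1/3 · 0.14062 = 0.046875, 1/3 · 0.14062 = 0.046875; summing to 0.12565.
Dividing through by the total gives posterior P(urn A | data) = 0.25389, P(urn B | data) = 0.37306, P(urn C | data) = 0.37306.
So P(blue next | data) = Σ P(blue next | H) P(H | data) = (7/8)(0.25389) + (3/4)(0.37306) + (3/4)(0.37306) = 0.78174.

0.782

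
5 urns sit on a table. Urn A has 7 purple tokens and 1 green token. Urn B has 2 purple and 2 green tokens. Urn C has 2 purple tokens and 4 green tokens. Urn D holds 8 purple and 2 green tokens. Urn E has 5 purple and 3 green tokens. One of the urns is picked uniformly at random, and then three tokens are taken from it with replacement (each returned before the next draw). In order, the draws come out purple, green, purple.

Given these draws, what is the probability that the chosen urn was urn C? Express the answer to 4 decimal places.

0.1301

The likelihood of the observed sequence under each hypothesis: P(data | urn A) = (7/8)(1/8)(7/8) = 0.095703; P(data | urn B) = (2/4)(2/4)(2/4) = 0.125; P(data | urn C) = (2/6)(4/6)(2/6) = 0.074074; P(data | urn D) = (8/10)(2/10)(8/10) = 0.128; P(data | urn E) = (5/8)(3/8)(5/8) = 0.14648.
The prior-weighted likelihoods are 1/5 · 0.095703 = 0.019141, 1/5 · 0.125 = 0.025, 1/5 · 0.074074 = 0.014815, 1/5 · 0.128 = 0.0256, 1/5 · 0.14648 = 0.029297; summing to 0.11385.
Hence P(urn C | data) = (0.014815) / (0.11385) = 0.13012.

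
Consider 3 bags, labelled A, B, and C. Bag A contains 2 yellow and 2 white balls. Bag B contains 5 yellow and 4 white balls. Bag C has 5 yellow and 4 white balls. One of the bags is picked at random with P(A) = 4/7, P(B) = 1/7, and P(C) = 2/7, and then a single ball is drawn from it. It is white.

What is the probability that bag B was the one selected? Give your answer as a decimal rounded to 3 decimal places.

0.133

For each hypothesis, P(data | H) works out to: P(data | bag A) = (2/4) = 1/2; P(data | bag B) = (4/9) = 4/9; P(data | bag C) = (4/9) = 4/9.
The prior-weighted likelihoods are 4/7 · 1/2 = 2/7, 1/7 · 4/9 = 4/63, 2/7 · 4/9 = 8/63; summing to 10/21.
So P(bag B | data) = (4/63) / (10/21) = 2/15.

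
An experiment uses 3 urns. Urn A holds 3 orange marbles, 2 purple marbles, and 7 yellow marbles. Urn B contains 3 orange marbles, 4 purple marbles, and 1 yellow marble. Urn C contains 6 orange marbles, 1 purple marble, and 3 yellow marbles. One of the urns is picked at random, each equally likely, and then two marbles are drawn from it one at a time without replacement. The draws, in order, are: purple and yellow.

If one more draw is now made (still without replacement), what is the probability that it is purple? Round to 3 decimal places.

0.220

Under each hypothesis, the probability of the observed sequence is: P(data | urn A) = (2/12)(7/11) = 0.10606; P(data | urn B) = (4/8)(1/7) = 0.071429; P(data | urn C) = (1/10)(3/9) = 0.033333.
The prior-weighted likelihoods are 1/3 · 0.10606 = 0.035354, 1/3 · 0.071429 = 0.02381, 1/3 · 0.033333 = 0.011111; with total 0.070274.
Normalising, the posterior is P(urn A | data) = 0.50308, P(urn B | data) = 0.33881, P(urn C | data) = 0.15811.
The predictive probability is P(purple next | data) = (1/10)(0.50308) + (1/2)(0.33881) + (0)(0.15811) = 0.21971.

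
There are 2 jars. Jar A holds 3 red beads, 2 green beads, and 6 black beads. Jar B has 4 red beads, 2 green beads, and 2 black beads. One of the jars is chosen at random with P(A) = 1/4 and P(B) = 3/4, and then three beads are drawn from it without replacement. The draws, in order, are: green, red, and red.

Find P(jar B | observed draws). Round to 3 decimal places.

For each hypothesis, P(data | H) works out to: P(data | jar A) = (2/11)(3/10)(2/9) = 0.012121; P(data | jar B) = (2/8)(4/7)(3/6) = 0.071429.
The prior-weighted likelihoods are 1/4 · 0.012121 = 0.0030303, 3/4 · 0.071429 = 0.053571; with total 0.056602.
By Bayes' rule, P(jar B | data) = (0.053571) / (0.056602) = 0.94646.

0.946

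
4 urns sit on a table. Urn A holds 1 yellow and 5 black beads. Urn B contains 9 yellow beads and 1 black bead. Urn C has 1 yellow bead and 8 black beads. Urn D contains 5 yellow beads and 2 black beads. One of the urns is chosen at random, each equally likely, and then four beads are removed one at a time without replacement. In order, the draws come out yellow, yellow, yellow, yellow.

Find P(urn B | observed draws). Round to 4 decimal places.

0.8077

Under each hypothesis, the probability of the observed sequence is: P(data | urn A) = (1/6)(0/5) = 0; P(data | urn B) = (9/10)(8/9)(7/8)(6/7) = 3/5; P(data | urn C) = (1/9)(0/8) = 0; P(data | urn D) = (5/7)(4/6)(3/5)(2/4) = 1/7.
The prior-weighted likelihoods are 1/4 · 0 = 0, 1/4 · 3/5 = 3/20, 1/4 · 0 = 0, 1/4 · 1/7 = 1/28; with total 13/70.
Hence P(urn B | data) = (3/20) / (13/70) = 21/26.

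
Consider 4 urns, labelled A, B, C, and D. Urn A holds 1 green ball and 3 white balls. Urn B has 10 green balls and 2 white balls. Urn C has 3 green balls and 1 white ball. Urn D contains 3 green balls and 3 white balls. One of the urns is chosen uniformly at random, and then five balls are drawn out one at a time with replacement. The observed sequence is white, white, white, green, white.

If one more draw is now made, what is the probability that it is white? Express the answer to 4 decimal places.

Under each hypothesis, the probability of the observed sequence is: P(data | urn A) = (3/4)(3/4)(3/4)(1/4)(3/4) = 0.079102; P(data | urn B) = (2/12)(2/12)(2/12)(10/12)(2/12) = 0.000643; P(data | urn C) = (1/4)(1/4)(1/4)(3/4)(1/4) = 0.0029297; P(data | urn D) = (3/6)(3/6)(3/6)(3/6)(3/6) = 0.03125.
Weighting by the prior gives 1/4 · 0.079102 = 0.019775, 1/4 · 0.000643 = 0.00016075, 1/4 · 0.0029297 = 0.00073242, 1/4 · 0.03125 = 0.0078125; summing to 0.028481.
Dividing through by the total gives posterior P(urn A | data) = 0.69433, P(urn B | data) = 0.0056441, P(urn C | data) = 0.025716, P(urn D | data) = 0.27431.
The predictive probability is P(white next | data) = (3/4)(0.69433) + (1/6)(0.0056441) + (1/4)(0.025716) + (1/2)(0.27431) = 0.66527.

0.6653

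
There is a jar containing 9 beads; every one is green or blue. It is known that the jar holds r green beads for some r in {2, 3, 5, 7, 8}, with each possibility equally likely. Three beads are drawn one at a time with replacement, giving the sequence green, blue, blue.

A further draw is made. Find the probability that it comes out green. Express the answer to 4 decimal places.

0.4072

Compute the likelihood of the observed sequence for each case: P(data | r = 2) = (2/9)(7/9)(7/9) = 0.13443; P(data | r = 3) = (3/9)(6/9)(6/9) = 0.14815; P(data | r = 5) = (5/9)(4/9)(4/9) = 0.10974; P(data | r = 7) = (7/9)(2/9)(2/9) = 0.038409; P(data | r = 8) = (8/9)(1/9)(1/9) = 0.010974.
Weighting by the prior gives 1/5 · 0.13443 = 0.026886, 1/5 · 0.14815 = 0.02963, 1/5 · 0.10974 = 0.021948, 1/5 · 0.038409 = 0.0076818, 1/5 · 0.010974 = 0.0021948; summing to 0.08834.
Normalising, the posterior is P(r = 2 | data) = 0.30435, P(r = 3 | data) = 0.3354, P(r = 5 | data) = 0.24845, P(r = 7 | data) = 0.086957, P(r = 8 | data) = 0.024845.
So P(green next | data) = Σ P(green next | H) P(H | data) = (2/9)(0.30435) + (1/3)(0.3354) + (5/9)(0.24845) + (7/9)(0.086957) + (8/9)(0.024845) = 0.40718.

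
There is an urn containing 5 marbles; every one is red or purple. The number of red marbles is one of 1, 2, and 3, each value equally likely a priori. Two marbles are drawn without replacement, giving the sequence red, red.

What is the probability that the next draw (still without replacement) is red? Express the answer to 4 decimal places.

Compute the likelihood of the observed sequence for each case: P(data | r = 1) = (1/5)(0/4) = 0; P(data | r = 2) = (2/5)(1/4) = 1/10; P(data | r = 3) = (3/5)(2/4) = 3/10.
Multiplying each by its prior: 1/3 · 0 = 0, 1/3 · 1/10 = 1/30, 1/3 · 3/10 = 1/10; these sum to 2/15.
Dividing through by the total gives posterior P(r = 1 | data) = 0, P(r = 2 | data) = 1/4, P(r = 3 | data) = 3/4.
The predictive probability is P(red next | data) = (0)(1/4) + (1/3)(3/4) = 1/4.

0.2500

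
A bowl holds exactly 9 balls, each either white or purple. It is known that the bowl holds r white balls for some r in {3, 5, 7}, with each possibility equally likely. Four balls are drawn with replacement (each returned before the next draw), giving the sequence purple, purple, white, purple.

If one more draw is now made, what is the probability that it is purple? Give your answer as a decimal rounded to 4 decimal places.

Compute the likelihood of the observed sequence for each case: P(data | r = 3) = (6/9)(6/9)(3/9)(6/9) = 0.098765; P(data | r = 5) = (4/9)(4/9)(5/9)(4/9) = 0.048773; P(data | r = 7) = (2/9)(2/9)(7/9)(2/9) = 0.0085353.
The prior-weighted likelihoods are 1/3 · 0.098765 = 0.032922, 1/3 · 0.048773 = 0.016258, 1/3 · 0.0085353 = 0.0028451; summing to 0.052025.
Dividing through by the total gives posterior P(r = 3 | data) = 0.63281, P(r = 5 | data) = 0.3125, P(r = 7 | data) = 0.054688.
The predictive probability is P(purple next | data) = (2/3)(0.63281) + (4/9)(0.3125) + (2/9)(0.054688) = 0.57292.

0.5729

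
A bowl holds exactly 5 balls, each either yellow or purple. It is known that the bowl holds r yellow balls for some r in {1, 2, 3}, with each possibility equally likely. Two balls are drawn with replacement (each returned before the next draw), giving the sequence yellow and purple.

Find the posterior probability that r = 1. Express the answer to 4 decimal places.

For each hypothesis, P(data | H) works out to: P(data | r = 1) = (1/5)(4/5) = 4/25; P(data | r = 2) = (2/5)(3/5) = 6/25; P(data | r = 3) = (3/5)(2/5) = 6/25.
Multiplying each by its prior: 1/3 · 4/25 = 4/75, 1/3 · 6/25 = 2/25, 1/3 · 6/25 = 2/25; these sum to 16/75.
Therefore the posterior P(r = 1 | data) = (4/75) / (16/75) = 1/4.

0.2500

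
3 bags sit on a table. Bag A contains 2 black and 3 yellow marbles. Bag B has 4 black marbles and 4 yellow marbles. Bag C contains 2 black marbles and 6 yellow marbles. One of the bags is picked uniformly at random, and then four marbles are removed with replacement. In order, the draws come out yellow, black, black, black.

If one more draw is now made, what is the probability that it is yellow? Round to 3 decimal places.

The likelihood of the observed sequence under each hypothesis: P(data | bag A) = (3/5)(2/5)(2/5)(2/5) = 0.0384; P(data | bag B) = (4/8)(4/8)(4/8)(4/8) = 0.0625; P(data | bag C) = (6/8)(2/8)(2/8)(2/8) = 0.011719.
Multiplying each by its prior: 1/3 · 0.0384 = 0.0128, 1/3 · 0.0625 = 0.020833, 1/3 · 0.011719 = 0.0039062; summing to 0.03754.
Normalising, the posterior is P(bag A | data) = 0.34097, P(bag B | data) = 0.55497, P(bag C | data) = 0.10406.
Averaging over the posterior, P(yellow next | data) = (3/5)(0.34097) + (1/2)(0.55497) + (3/4)(0.10406) = 0.56011.

0.560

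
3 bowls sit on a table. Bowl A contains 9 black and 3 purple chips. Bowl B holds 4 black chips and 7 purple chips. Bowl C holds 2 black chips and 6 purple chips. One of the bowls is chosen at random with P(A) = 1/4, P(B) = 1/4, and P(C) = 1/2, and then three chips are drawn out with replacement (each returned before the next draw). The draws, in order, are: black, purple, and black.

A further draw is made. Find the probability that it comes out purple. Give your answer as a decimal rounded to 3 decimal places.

Under each hypothesis, the probability of the observed sequence is: P(data | bowl A) = (9/12)(3/12)(9/12) = 0.14062; P(data | bowl B) = (4/11)(7/11)(4/11) = 0.084147; P(data | bowl C) = (2/8)(6/8)(2/8) = 0.046875.
The prior-weighted likelihoods are 1/4 · 0.14062 = 0.035156, 1/4 · 0.084147 = 0.021037, 1/2 · 0.046875 = 0.023438; with total 0.079631.
Normalising, the posterior is P(bowl A | data) = 0.44149, P(bowl B | data) = 0.26418, P(bowl C | data) = 0.29433.
The predictive probability is P(purple next | data) = (1/4)(0.44149) + (7/11)(0.26418) + (3/4)(0.29433) = 0.49923.

0.499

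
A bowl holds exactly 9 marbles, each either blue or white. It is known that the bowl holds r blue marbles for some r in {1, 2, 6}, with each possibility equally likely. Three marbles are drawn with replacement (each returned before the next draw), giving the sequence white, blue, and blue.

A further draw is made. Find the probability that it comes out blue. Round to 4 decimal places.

Compute the likelihood of the observed sequence for each case: P(data | r = 1) = (8/9)(1/9)(1/9) = 0.010974; P(data | r = 2) = (7/9)(2/9)(2/9) = 0.038409; P(data | r = 6) = (3/9)(6/9)(6/9) = 0.14815.
The prior-weighted likelihoods are 1/3 · 0.010974 = 0.003658, 1/3 · 0.038409 = 0.012803, 1/3 · 0.14815 = 0.049383; summing to 0.065844.
Normalising, the posterior is P(r = 1 | data) = 0.055556, P(r = 2 | data) = 0.19444, P(r = 6 | data) = 0.75.
So P(blue next | data) = Σ P(blue next | H) P(H | data) = (1/9)(0.055556) + (2/9)(0.19444) + (2/3)(0.75) = 0.54938.

0.5494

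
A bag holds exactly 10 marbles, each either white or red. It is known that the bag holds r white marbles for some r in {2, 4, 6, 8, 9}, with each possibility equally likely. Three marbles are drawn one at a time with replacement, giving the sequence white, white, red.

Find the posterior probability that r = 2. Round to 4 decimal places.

Compute the likelihood of the observed sequence for each case: P(data | r = 2) = (2/10)(2/10)(8/10) = 0.032; P(data | r = 4) = (4/10)(4/10)(6/10) = 0.096; P(data | r = 6) = (6/10)(6/10)(4/10) = 0.144; P(data | r = 8) = (8/10)(8/10)(2/10) = 0.128; P(data | r = 9) = (9/10)(9/10)(1/10) = 0.081.
The prior-weighted likelihoods are 1/5 · 0.032 = 0.0064, 1/5 · 0.096 = 0.0192, 1/5 · 0.144 = 0.0288, 1/5 · 0.128 = 0.0256, 1/5 · 0.081 = 0.0162; with total 0.0962.
By Bayes' rule, P(r = 2 | data) = (0.0064) / (0.0962) = 0.066528.

0.0665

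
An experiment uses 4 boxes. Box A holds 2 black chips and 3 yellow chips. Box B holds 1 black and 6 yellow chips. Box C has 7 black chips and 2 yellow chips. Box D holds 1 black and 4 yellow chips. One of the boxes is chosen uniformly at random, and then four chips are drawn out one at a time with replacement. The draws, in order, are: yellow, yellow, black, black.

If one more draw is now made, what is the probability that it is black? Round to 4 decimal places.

0.4180

The likelihood of the observed sequence under each hypothesis: P(data | box A) = (3/5)(3/5)(2/5)(2/5) = 0.0576; P(data | box B) = (6/7)(6/7)(1/7)(1/7) = 0.014994; P(data | box C) = (2/9)(2/9)(7/9)(7/9) = 0.029873; P(data | box D) = (4/5)(4/5)(1/5)(1/5) = 0.0256.
Weighting by the prior gives 1/4 · 0.0576 = 0.0144, 1/4 · 0.014994 = 0.0037484, 1/4 · 0.029873 = 0.0074684, 1/4 · 0.0256 = 0.0064; with total 0.032017.
The posterior is then P(box A | data) = 0.44976, P(box B | data) = 0.11708, P(box C | data) = 0.23326, P(box D | data) = 0.19989.
Averaging over the posterior, P(black next | data) = (2/5)(0.44976) + (1/7)(0.11708) + (7/9)(0.23326) + (1/5)(0.19989) = 0.41804.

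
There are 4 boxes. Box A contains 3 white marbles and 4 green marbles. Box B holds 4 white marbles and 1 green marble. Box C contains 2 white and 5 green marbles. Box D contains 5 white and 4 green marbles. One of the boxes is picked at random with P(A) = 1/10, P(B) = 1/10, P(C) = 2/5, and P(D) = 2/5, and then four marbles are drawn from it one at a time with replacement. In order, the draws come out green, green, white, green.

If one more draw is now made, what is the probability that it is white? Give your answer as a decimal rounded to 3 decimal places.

The likelihood of the observed sequence under each hypothesis: P(data | box A) = (4/7)(4/7)(3/7)(4/7) = 0.079967; P(data | box B) = (1/5)(1/5)(4/5)(1/5) = 0.0064; P(data | box C) = (5/7)(5/7)(2/7)(5/7) = 0.10412; P(data | box D) = (4/9)(4/9)(5/9)(4/9) = 0.048773.
Multiplying each by its prior: 1/10 · 0.079967 = 0.0079967, 1/10 · 0.0064 = 0.00064, 2/5 · 0.10412 = 0.041649, 2/5 · 0.048773 = 0.019509; summing to 0.069795.
Dividing through by the total gives posterior P(box A | data) = 0.11457, P(box B | data) = 0.0091697, P(box C | data) = 0.59674, P(box D | data) = 0.27952.
Averaging over the posterior, P(white next | data) = (3/7)(0.11457) + (4/5)(0.0091697) + (2/7)(0.59674) + (5/9)(0.27952) = 0.38222.

0.382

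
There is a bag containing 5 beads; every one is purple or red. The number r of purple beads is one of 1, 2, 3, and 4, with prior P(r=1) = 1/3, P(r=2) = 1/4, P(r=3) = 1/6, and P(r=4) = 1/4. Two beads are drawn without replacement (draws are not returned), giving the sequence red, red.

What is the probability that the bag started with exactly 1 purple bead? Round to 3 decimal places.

0.686

For each hypothesis, P(data | H) works out to: P(data | r = 1) = (4/5)(3/4) = 3/5; P(data | r = 2) = (3/5)(2/4) = 3/10; P(data | r = 3) = (2/5)(1/4) = 1/10; P(data | r = 4) = (1/5)(0/4) = 0.
Multiplying each by its prior: 1/3 · 3/5 = 1/5, 1/4 · 3/10 = 3/40, 1/6 · 1/10 = 1/60, 1/4 · 0 = 0; these sum to 7/24.
Therefore the posterior P(r = 1 | data) = (1/5) / (7/24) = 24/35.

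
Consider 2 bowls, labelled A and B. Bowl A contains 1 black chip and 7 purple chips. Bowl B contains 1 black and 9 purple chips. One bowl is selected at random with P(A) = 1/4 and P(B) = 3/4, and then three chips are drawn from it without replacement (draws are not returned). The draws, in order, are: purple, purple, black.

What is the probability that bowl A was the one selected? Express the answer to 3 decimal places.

0.294

For each hypothesis, P(data | H) works out to: P(data | bowl A) = (7/8)(6/7)(1/6) = 1/8; P(data | bowl B) = (9/10)(8/9)(1/8) = 1/10.
The prior-weighted likelihoods are 1/4 · 1/8 = 1/32, 3/4 · 1/10 = 3/40; summing to 17/160.
Hence P(bowl A | data) = (1/32) / (17/160) = 5/17.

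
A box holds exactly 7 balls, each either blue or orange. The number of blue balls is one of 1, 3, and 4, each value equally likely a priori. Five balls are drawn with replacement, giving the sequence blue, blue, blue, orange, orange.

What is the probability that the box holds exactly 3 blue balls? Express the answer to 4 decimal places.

0.4138

Under each hypothesis, the probability of the observed sequence is: P(data | r = 1) = (1/7)(1/7)(1/7)(6/7)(6/7) = 0.002142; P(data | r = 3) = (3/7)(3/7)(3/7)(4/7)(4/7) = 0.025704; P(data | r = 4) = (4/7)(4/7)(4/7)(3/7)(3/7) = 0.034271.
Multiplying each by its prior: 1/3 · 0.002142 = 0.00071399, 1/3 · 0.025704 = 0.0085679, 1/3 · 0.034271 = 0.011424; these sum to 0.020706.
Therefore the posterior P(r = 3 | data) = (0.0085679) / (0.020706) = 0.41379.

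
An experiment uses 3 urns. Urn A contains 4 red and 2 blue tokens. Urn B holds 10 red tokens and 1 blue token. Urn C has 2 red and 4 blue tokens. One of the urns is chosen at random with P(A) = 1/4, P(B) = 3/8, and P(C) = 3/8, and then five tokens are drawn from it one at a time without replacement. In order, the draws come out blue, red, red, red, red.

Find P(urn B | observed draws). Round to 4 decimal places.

For each hypothesis, P(data | H) works out to: P(data | urn A) = (2/6)(4/5)(3/4)(2/3)(1/2) = 0.066667; P(data | urn B) = (1/11)(10/10)(9/9)(8/8)(7/7) = 0.090909; P(data | urn C) = (4/6)(2/5)(1/4)(0/3) = 0.
Multiplying each by its prior: 1/4 · 0.066667 = 0.016667, 3/8 · 0.090909 = 0.034091, 3/8 · 0 = 0; summing to 0.050758.
By Bayes' rule, P(urn B | data) = (0.034091) / (0.050758) = 0.67164.

0.6716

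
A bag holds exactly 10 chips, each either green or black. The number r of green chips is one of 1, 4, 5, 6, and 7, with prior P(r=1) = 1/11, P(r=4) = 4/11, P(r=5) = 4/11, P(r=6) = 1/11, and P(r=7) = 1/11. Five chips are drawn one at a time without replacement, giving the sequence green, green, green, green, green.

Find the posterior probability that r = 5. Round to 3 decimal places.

The likelihood of the observed sequence under each hypothesis: P(data | r = 1) = (1/10)(0/9) = 0; P(data | r = 4) = (4/10)(3/9)(2/8)(1/7)(0/6) = 0; P(data | r = 5) = (5/10)(4/9)(3/8)(2/7)(1/6) = 0.0039683; P(data | r = 6) = (6/10)(5/9)(4/8)(3/7)(2/6) = 0.02381; P(data | r = 7) = (7/10)(6/9)(5/8)(4/7)(3/6) = 0.083333.
Multiplying each by its prior: 1/11 · 0 = 0, 4/11 · 0 = 0, 4/11 · 0.0039683 = 0.001443, 1/11 · 0.02381 = 0.0021645, 1/11 · 0.083333 = 0.0075758; with total 0.011183.
Hence P(r = 5 | data) = (0.001443) / (0.011183) = 0.12903.

0.129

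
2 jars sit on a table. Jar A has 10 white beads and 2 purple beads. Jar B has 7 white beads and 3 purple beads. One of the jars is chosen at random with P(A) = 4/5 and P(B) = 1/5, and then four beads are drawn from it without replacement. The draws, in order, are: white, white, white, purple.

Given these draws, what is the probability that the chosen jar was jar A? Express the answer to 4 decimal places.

0.7950

The likelihood of the observed sequence under each hypothesis: P(data | jar A) = (10/12)(9/11)(8/10)(2/9) = 0.12121; P(data | jar B) = (7/10)(6/9)(5/8)(3/7) = 0.125.
Multiplying each by its prior: 4/5 · 0.12121 = 0.09697, 1/5 · 0.125 = 0.025; summing to 0.12197.
Hence P(jar A | data) = (0.09697) / (0.12197) = 0.79503.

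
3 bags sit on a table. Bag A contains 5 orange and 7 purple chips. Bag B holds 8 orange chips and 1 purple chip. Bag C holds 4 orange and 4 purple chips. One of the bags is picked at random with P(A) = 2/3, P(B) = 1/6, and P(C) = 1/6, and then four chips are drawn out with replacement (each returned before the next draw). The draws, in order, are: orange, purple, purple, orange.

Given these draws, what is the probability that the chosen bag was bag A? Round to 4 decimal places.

Compute the likelihood of the observed sequence for each case: P(data | bag A) = (5/12)(7/12)(7/12)(5/12) = 0.059076; P(data | bag B) = (8/9)(1/9)(1/9)(8/9) = 0.0097546; P(data | bag C) = (4/8)(4/8)(4/8)(4/8) = 0.0625.
The prior-weighted likelihoods are 2/3 · 0.059076 = 0.039384, 1/6 · 0.0097546 = 0.0016258, 1/6 · 0.0625 = 0.010417; summing to 0.051426.
So P(bag A | data) = (0.039384) / (0.051426) = 0.76583.

0.7658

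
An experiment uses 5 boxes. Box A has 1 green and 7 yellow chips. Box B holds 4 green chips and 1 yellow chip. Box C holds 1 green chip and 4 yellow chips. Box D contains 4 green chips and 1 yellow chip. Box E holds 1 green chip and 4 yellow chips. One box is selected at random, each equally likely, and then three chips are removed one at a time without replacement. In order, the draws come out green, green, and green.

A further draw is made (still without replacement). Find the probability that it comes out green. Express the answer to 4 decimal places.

Compute the likelihood of the observed sequence for each case: P(data | box A) = (1/8)(0/7) = 0; P(data | box B) = (4/5)(3/4)(2/3) = 2/5; P(data | box C) = (1/5)(0/4) = 0; P(data | box D) = (4/5)(3/4)(2/3) = 2/5; P(data | box E) = (1/5)(0/4) = 0.
Weighting by the prior gives 1/5 · 0 = 0, 1/5 · 2/5 = 2/25, 1/5 · 0 = 0, 1/5 · 2/5 = 2/25, 1/5 · 0 = 0; summing to 4/25.
The posterior is then P(box A | data) = 0, P(box B | data) = 1/2, P(box C | data) = 0, P(box D | data) = 1/2, P(box E | data) = 0.
Averaging over the posterior, P(green next | data) = (1/2)(1/2) + (1/2)(1/2) = 1/2.

0.5000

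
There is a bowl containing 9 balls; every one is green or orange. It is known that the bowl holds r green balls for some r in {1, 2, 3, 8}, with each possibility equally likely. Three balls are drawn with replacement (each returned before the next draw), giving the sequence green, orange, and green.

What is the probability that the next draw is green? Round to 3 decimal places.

For each hypothesis, P(data | H) works out to: P(data | r = 1) = (1/9)(8/9)(1/9) = 0.010974; P(data | r = 2) = (2/9)(7/9)(2/9) = 0.038409; P(data | r = 3) = (3/9)(6/9)(3/9) = 0.074074; P(data | r = 8) = (8/9)(1/9)(8/9) = 0.087791.
Weighting by the prior gives 1/4 · 0.010974 = 0.0027435, 1/4 · 0.038409 = 0.0096022, 1/4 · 0.074074 = 0.018519, 1/4 · 0.087791 = 0.021948; with total 0.052812.
Dividing through by the total gives posterior P(r = 1 | data) = 0.051948, P(r = 2 | data) = 0.18182, P(r = 3 | data) = 0.35065, P(r = 8 | data) = 0.41558.
So P(green next | data) = Σ P(green next | H) P(H | data) = (1/9)(0.051948) + (2/9)(0.18182) + (1/3)(0.35065) + (8/9)(0.41558) = 0.53247.

0.532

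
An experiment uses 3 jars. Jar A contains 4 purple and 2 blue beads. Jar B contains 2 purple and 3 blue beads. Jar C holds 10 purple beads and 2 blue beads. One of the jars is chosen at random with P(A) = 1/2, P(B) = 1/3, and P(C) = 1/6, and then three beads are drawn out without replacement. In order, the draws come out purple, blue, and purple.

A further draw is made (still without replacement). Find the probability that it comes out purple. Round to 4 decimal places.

0.5566

Compute the likelihood of the observed sequence for each case: P(data | jar A) = (4/6)(2/5)(3/4) = 1/5; P(data | jar B) = (2/5)(3/4)(1/3) = 1/10; P(data | jar C) = (10/12)(2/11)(9/10) = 3/22.
Multiplying each by its prior: 1/2 · 1/5 = 1/10, 1/3 · 1/10 = 1/30, 1/6 · 3/22 = 1/44; with total 103/660.
Dividing through by the total gives posterior P(jar A | data) = 66/103, P(jar B | data) = 22/103, P(jar C | data) = 15/103.
The predictive probability is P(purple next | data) = (2/3)(66/103) + (0)(22/103) + (8/9)(15/103) = 172/309.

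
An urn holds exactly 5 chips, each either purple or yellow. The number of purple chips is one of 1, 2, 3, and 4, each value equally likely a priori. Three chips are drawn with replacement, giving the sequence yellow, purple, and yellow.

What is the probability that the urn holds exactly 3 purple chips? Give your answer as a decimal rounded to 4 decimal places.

0.2400

For each hypothesis, P(data | H) works out to: P(data | r = 1) = (4/5)(1/5)(4/5) = 16/125; P(data | r = 2) = (3/5)(2/5)(3/5) = 18/125; P(data | r = 3) = (2/5)(3/5)(2/5) = 12/125; P(data | r = 4) = (1/5)(4/5)(1/5) = 4/125.
Multiplying each by its prior: 1/4 · 16/125 = 4/125, 1/4 · 18/125 = 9/250, 1/4 · 12/125 = 3/125, 1/4 · 4/125 = 1/125; summing to 1/10.
So P(r = 3 | data) = (3/125) / (1/10) = 6/25.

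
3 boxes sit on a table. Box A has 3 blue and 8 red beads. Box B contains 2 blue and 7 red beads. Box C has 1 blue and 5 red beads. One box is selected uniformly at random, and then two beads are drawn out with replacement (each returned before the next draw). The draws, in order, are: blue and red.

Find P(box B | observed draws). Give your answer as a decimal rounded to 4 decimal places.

The likelihood of the observed sequence under each hypothesis: P(data | box A) = (3/11)(8/11) = 0.19835; P(data | box B) = (2/9)(7/9) = 0.17284; P(data | box C) = (1/6)(5/6) = 0.13889.
Multiplying each by its prior: 1/3 · 0.19835 = 0.066116, 1/3 · 0.17284 = 0.057613, 1/3 · 0.13889 = 0.046296; these sum to 0.17003.
By Bayes' rule, P(box B | data) = (0.057613) / (0.17003) = 0.33885.

0.3389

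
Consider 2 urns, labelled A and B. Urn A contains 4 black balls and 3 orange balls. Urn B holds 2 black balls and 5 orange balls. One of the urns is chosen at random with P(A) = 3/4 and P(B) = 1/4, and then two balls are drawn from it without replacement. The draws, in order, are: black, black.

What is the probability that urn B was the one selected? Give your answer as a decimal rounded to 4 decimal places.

The likelihood of the observed sequence under each hypothesis: P(data | urn A) = (4/7)(3/6) = 2/7; P(data | urn B) = (2/7)(1/6) = 1/21.
Multiplying each by its prior: 3/4 · 2/7 = 3/14, 1/4 · 1/21 = 1/84; these sum to 19/84.
By Bayes' rule, P(urn B | data) = (1/84) / (19/84) = 1/19.

0.0526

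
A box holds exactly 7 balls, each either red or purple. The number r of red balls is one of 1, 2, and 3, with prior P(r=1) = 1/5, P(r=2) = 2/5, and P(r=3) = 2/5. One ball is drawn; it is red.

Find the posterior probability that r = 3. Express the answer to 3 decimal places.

Under each hypothesis, the probability of this draw is: P(data | r = 1) = (1/7) = 1/7; P(data | r = 2) = (2/7) = 2/7; P(data | r = 3) = (3/7) = 3/7.
Multiplying each by its prior: 1/5 · 1/7 = 1/35, 2/5 · 2/7 = 4/35, 2/5 · 3/7 = 6/35; these sum to 11/35.
Therefore the posterior P(r = 3 | data) = (6/35) / (11/35) = 6/11.

0.545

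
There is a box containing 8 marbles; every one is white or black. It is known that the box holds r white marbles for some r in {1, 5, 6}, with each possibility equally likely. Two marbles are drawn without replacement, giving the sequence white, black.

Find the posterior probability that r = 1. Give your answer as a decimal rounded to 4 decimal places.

0.2059

The likelihood of the observed sequence under each hypothesis: P(data | r = 1) = (1/8)(7/7) = 1/8; P(data | r = 5) = (5/8)(3/7) = 15/56; P(data | r = 6) = (6/8)(2/7) = 3/14.
Multiplying each by its prior: 1/3 · 1/8 = 1/24, 1/3 · 15/56 = 5/56, 1/3 · 3/14 = 1/14; with total 17/84.
Hence P(r = 1 | data) = (1/24) / (17/84) = 7/34.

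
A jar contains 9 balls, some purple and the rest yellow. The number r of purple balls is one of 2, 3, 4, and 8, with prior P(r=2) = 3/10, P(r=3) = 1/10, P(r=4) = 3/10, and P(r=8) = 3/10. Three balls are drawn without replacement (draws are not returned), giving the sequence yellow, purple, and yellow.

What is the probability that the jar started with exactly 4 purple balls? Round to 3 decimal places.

0.412

Under each hypothesis, the probability of the observed sequence is: P(data | r = 2) = (7/9)(2/8)(6/7) = 1/6; P(data | r = 3) = (6/9)(3/8)(5/7) = 5/28; P(data | r = 4) = (5/9)(4/8)(4/7) = 10/63; P(data | r = 8) = (1/9)(8/8)(0/7) = 0.
Weighting by the prior gives 3/10 · 1/6 = 1/20, 1/10 · 5/28 = 1/56, 3/10 · 10/63 = 1/21, 3/10 · 0 = 0; these sum to 97/840.
Hence P(r = 4 | data) = (1/21) / (97/840) = 40/97.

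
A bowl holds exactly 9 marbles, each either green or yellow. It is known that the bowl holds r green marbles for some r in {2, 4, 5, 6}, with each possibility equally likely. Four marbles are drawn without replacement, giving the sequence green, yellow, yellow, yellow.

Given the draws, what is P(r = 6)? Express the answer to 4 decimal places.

0.0441

The likelihood of the observed sequence under each hypothesis: P(data | r = 2) = (2/9)(7/8)(6/7)(5/6) = 5/36; P(data | r = 4) = (4/9)(5/8)(4/7)(3/6) = 5/63; P(data | r = 5) = (5/9)(4/8)(3/7)(2/6) = 5/126; P(data | r = 6) = (6/9)(3/8)(2/7)(1/6) = 1/84.
Multiplying each by its prior: 1/4 · 5/36 = 5/144, 1/4 · 5/63 = 5/252, 1/4 · 5/126 = 5/504, 1/4 · 1/84 = 1/336; these sum to 17/252.
Therefore the posterior P(r = 6 | data) = (1/336) / (17/252) = 3/68.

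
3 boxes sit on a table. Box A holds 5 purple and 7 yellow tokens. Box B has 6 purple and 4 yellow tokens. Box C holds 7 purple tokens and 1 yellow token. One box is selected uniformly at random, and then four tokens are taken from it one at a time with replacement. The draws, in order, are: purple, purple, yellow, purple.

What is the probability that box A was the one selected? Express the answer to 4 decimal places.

For each hypothesis, P(data | H) works out to: P(data | box A) = (5/12)(5/12)(7/12)(5/12) = 0.042197; P(data | box B) = (6/10)(6/10)(4/10)(6/10) = 0.0864; P(data | box C) = (7/8)(7/8)(1/8)(7/8) = 0.08374.
Multiplying each by its prior: 1/3 · 0.042197 = 0.014066, 1/3 · 0.0864 = 0.0288, 1/3 · 0.08374 = 0.027913; summing to 0.070779.
Therefore the posterior P(box A | data) = (0.014066) / (0.070779) = 0.19873.

0.1987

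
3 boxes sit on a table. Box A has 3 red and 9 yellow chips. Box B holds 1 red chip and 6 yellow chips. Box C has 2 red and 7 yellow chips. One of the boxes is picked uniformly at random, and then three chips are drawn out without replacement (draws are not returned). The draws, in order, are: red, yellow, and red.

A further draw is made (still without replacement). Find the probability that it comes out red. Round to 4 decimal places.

0.0662

Compute the likelihood of the observed sequence for each case: P(data | box A) = (3/12)(9/11)(2/10) = 0.040909; P(data | box B) = (1/7)(6/6)(0/5) = 0; P(data | box C) = (2/9)(7/8)(1/7) = 0.027778.
Weighting by the prior gives 1/3 · 0.040909 = 0.013636, 1/3 · 0 = 0, 1/3 · 0.027778 = 0.0092593; summing to 0.022896.
Normalising, the posterior is P(box A | data) = 0.59559, P(box B | data) = 0, P(box C | data) = 0.40441.
Averaging over the posterior, P(red next | data) = (1/9)(0.59559) + (0)(0.40441) = 0.066176.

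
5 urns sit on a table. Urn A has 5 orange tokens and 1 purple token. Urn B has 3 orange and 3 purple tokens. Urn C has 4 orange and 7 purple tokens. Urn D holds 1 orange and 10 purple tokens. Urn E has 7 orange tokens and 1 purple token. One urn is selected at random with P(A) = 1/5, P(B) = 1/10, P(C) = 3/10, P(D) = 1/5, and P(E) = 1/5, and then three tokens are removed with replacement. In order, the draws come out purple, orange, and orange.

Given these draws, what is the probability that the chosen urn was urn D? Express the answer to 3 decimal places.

For each hypothesis, P(data | H) works out to: P(data | urn A) = (1/6)(5/6)(5/6) = 0.11574; P(data | urn B) = (3/6)(3/6)(3/6) = 0.125; P(data | urn C) = (7/11)(4/11)(4/11) = 0.084147; P(data | urn D) = (10/11)(1/11)(1/11) = 0.0075131; P(data | urn E) = (1/8)(7/8)(7/8) = 0.095703.
The prior-weighted likelihoods are 1/5 · 0.11574 = 0.023148, 1/10 · 0.125 = 0.0125, 3/10 · 0.084147 = 0.025244, 1/5 · 0.0075131 = 0.0015026, 1/5 · 0.095703 = 0.019141; summing to 0.081536.
So P(urn D | data) = (0.0015026) / (0.081536) = 0.018429.

0.018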